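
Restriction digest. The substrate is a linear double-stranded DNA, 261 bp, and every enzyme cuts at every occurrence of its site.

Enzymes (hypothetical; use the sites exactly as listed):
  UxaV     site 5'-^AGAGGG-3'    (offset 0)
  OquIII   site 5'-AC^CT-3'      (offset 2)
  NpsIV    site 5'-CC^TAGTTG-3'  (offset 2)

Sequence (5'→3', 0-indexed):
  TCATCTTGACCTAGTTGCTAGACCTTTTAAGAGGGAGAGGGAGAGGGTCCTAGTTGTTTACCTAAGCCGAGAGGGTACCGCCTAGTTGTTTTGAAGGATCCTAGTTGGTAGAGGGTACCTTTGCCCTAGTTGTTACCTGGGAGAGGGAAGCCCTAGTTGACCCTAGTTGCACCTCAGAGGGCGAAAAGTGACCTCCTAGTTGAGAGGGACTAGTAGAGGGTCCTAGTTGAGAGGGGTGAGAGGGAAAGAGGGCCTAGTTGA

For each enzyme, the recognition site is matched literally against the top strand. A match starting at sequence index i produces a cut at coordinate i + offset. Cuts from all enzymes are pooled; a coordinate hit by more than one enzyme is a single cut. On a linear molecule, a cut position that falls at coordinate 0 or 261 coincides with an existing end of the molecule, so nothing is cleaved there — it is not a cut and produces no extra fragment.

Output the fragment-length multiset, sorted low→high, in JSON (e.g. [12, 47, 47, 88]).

[1,3,4,5,6,6,6,6,6,7,8,8,8,8,8,9,9,9,9,9,10,10,10,11,12,12,12,13,17,19]

Per-enzyme occurrences:
  UxaV (AGAGGG, off=0): starts [29, 35, 41, 69, 109, 141, 175, 202, 214, 229, 238, 246] → cuts [29, 35, 41, 69, 109, 141, 175, 202, 214, 229, 238, 246]
  OquIII (ACCT, off=2): starts [8, 21, 59, 116, 134, 170, 190] → cuts [10, 23, 61, 118, 136, 172, 192]
  NpsIV (CCTAGTTG, off=2): starts [9, 48, 80, 99, 124, 151, 161, 194, 221, 252] → cuts [11, 50, 82, 101, 126, 153, 163, 196, 223, 254]

All cut coordinates (distinct, sorted): [10, 11, 23, 29, 35, 41, 50, 61, 69, 82, 101, 109, 118, 126, 136, 141, 153, 163, 172, 175, 192, 196, 202, 214, 223, 229, 238, 246, 254]

Fragment lengths:
  [0,10): 10 bp
  [10,11): 1 bp
  [11,23): 12 bp
  [23,29): 6 bp
  [29,35): 6 bp
  [35,41): 6 bp
  [41,50): 9 bp
  [50,61): 11 bp
  [61,69): 8 bp
  [69,82): 13 bp
  [82,101): 19 bp
  [101,109): 8 bp
  [109,118): 9 bp
  [118,126): 8 bp
  [126,136): 10 bp
  [136,141): 5 bp
  [141,153): 12 bp
  [153,163): 10 bp
  [163,172): 9 bp
  [172,175): 3 bp
  [175,192): 17 bp
  [192,196): 4 bp
  [196,202): 6 bp
  [202,214): 12 bp
  [214,223): 9 bp
  [223,229): 6 bp
  [229,238): 9 bp
  [238,246): 8 bp
  [246,254): 8 bp
  [254,261): 7 bp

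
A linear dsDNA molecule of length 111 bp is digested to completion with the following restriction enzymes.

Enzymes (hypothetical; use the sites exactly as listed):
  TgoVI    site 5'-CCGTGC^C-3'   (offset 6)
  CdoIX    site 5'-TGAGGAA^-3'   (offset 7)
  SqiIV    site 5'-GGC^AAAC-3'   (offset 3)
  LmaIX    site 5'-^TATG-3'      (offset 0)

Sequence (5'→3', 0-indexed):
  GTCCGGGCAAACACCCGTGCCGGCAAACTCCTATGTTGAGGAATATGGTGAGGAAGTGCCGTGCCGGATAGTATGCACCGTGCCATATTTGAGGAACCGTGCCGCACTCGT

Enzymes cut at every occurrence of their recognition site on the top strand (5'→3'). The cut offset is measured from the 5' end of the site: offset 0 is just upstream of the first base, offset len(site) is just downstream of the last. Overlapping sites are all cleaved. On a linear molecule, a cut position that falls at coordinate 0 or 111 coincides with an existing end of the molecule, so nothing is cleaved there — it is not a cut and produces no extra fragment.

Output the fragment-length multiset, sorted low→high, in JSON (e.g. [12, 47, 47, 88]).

Scan for sites:
  TgoVI CCGTGCC/6: at [14, 58, 77, 96] ⇒ [20, 64, 83, 102]
  CdoIX TGAGGAA/7: at [36, 48, 89] ⇒ [43, 55, 96]
  SqiIV GGCAAAC/3: at [5, 21] ⇒ [8, 24]
  LmaIX TATG/0: at [31, 43, 71] ⇒ [31, 43, 71]

Pooled cuts: [8, 20, 24, 31, 43, 55, 64, 71, 83, 96, 102]

Fragments:
  [0,8): 8 bp
  [8,20): 12 bp
  [20,24): 4 bp
  [24,31): 7 bp
  [31,43): 12 bp
  [43,55): 12 bp
  [55,64): 9 bp
  [64,71): 7 bp
  [71,83): 12 bp
  [83,96): 13 bp
  [96,102): 6 bp
  [102,111): 9 bp

[4,6,7,7,8,9,9,12,12,12,12,13]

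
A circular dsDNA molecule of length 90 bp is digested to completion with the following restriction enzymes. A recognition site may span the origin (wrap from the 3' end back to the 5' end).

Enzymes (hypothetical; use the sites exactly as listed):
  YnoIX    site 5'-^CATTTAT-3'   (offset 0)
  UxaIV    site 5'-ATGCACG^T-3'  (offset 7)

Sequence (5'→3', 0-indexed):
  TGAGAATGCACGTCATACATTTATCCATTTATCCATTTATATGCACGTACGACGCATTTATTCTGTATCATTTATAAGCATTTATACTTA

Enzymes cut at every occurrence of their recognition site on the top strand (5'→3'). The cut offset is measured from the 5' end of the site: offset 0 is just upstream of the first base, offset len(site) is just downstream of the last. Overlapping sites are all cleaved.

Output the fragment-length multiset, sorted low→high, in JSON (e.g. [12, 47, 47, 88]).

Site scan:
  YnoIX (CATTTAT, off=0): starts [17, 25, 33, 54, 68, 78] → cuts [17, 25, 33, 54, 68, 78]
  UxaIV (ATGCACGT, off=7): starts [5, 40] → cuts [12, 47]

Pooled cuts: [12, 17, 25, 33, 47, 54, 68, 78]

Fragment lengths:
  12→17: 5 bp
  17→25: 8 bp
  25→33: 8 bp
  33→47: 14 bp
  47→54: 7 bp
  54→68: 14 bp
  68→78: 10 bp
  78→12 (wrap): 90-78+12 = 24 bp

[5,7,8,8,10,14,14,24]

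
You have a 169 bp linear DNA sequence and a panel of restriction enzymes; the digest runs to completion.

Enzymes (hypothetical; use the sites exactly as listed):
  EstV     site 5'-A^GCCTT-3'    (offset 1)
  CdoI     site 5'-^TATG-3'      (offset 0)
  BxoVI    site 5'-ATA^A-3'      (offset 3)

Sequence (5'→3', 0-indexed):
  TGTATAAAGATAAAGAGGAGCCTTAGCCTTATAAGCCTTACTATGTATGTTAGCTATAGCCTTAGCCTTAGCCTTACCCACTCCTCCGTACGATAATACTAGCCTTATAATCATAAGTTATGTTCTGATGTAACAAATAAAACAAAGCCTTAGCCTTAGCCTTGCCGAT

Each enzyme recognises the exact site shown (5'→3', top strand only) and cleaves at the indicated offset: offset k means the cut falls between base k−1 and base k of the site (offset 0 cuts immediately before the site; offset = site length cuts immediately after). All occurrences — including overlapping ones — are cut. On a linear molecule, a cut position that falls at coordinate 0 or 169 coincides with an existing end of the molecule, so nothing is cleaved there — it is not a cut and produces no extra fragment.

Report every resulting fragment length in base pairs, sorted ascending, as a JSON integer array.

Site scan:
  EstV AGCCTT/1: at [18, 24, 33, 57, 63, 69, 100, 145, 151, 157] ⇒ [19, 25, 34, 58, 64, 70, 101, 146, 152, 158]
  CdoI TATG/0: at [41, 45, 118] ⇒ [41, 45, 118]
  BxoVI ATAA/3: at [3, 9, 30, 92, 106, 112, 136] ⇒ [6, 12, 33, 95, 109, 115, 139]

Pooled cuts: [6, 12, 19, 25, 33, 34, 41, 45, 58, 64, 70, 95, 101, 109, 115, 118, 139, 146, 152, 158]

Fragment lengths:
  [0,6): 6 bp
  [6,12): 6 bp
  [12,19): 7 bp
  [19,25): 6 bp
  [25,33): 8 bp
  [33,34): 1 bp
  [34,41): 7 bp
  [41,45): 4 bp
  [45,58): 13 bp
  [58,64): 6 bp
  [64,70): 6 bp
  [70,95): 25 bp
  [95,101): 6 bp
  [101,109): 8 bp
  [109,115): 6 bp
  [115,118): 3 bp
  [118,139): 21 bp
  [139,146): 7 bp
  [146,152): 6 bp
  [152,158): 6 bp
  [158,169): 11 bp

[1,3,4,6,6,6,6,6,6,6,6,6,7,7,7,8,8,11,13,21,25]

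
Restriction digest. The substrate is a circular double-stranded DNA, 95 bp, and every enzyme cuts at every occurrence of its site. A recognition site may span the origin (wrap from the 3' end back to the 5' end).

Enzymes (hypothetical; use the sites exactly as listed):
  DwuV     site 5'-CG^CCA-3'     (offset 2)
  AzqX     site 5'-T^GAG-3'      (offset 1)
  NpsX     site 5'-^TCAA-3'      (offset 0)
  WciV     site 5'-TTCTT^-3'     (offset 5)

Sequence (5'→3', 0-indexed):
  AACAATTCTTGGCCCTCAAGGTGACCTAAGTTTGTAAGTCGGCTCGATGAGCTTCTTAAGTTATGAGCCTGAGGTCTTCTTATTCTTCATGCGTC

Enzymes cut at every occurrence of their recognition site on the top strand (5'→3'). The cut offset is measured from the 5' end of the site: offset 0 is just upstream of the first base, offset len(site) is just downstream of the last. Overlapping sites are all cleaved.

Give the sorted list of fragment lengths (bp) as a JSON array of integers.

Per-enzyme occurrences:
  DwuV (CGCCA, off=2): no sites
  AzqX (TGAG, off=1): starts [47, 63, 69] → cuts [48, 64, 70]
  NpsX (TCAA, off=0): starts [15, 93] → cuts [15, 93]
  WciV (TTCTT, off=5): starts [5, 52, 76, 82] → cuts [10, 57, 81, 87]

All cut coordinates (distinct, sorted): [10, 15, 48, 57, 64, 70, 81, 87, 93]

Fragment lengths:
  10→15: 5 bp
  15→48: 33 bp
  48→57: 9 bp
  57→64: 7 bp
  64→70: 6 bp
  70→81: 11 bp
  81→87: 6 bp
  87→93: 6 bp
  93→10 (wrap): 95-93+10 = 12 bp

[5,6,6,6,7,9,11,12,33]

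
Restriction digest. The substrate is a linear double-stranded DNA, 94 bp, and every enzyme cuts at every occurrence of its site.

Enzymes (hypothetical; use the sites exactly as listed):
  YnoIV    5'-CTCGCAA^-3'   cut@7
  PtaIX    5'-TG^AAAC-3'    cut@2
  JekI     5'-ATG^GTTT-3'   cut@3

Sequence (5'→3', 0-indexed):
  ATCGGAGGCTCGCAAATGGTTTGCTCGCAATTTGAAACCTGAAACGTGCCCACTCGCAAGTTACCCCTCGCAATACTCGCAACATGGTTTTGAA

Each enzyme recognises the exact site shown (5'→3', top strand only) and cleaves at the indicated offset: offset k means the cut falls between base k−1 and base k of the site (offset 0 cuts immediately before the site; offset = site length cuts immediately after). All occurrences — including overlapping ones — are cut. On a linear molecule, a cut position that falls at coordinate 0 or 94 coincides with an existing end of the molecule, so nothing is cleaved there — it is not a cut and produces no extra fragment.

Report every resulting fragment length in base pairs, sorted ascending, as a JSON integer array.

[3,4,4,7,8,9,12,14,15,18]

Per-enzyme occurrences:
  YnoIV (CTCGCAA, off=7): starts [8, 23, 52, 66, 75] → cuts [15, 30, 59, 73, 82]
  PtaIX (TGAAAC, off=2): starts [32, 39] → cuts [34, 41]
  JekI (ATGGTTT, off=3): starts [15, 83] → cuts [18, 86]

All cut coordinates (distinct, sorted): [15, 18, 30, 34, 41, 59, 73, 82, 86]

Fragment lengths:
  [0,15): 15 bp
  [15,18): 3 bp
  [18,30): 12 bp
  [30,34): 4 bp
  [34,41): 7 bp
  [41,59): 18 bp
  [59,73): 14 bp
  [73,82): 9 bp
  [82,86): 4 bp
  [86,94): 8 bp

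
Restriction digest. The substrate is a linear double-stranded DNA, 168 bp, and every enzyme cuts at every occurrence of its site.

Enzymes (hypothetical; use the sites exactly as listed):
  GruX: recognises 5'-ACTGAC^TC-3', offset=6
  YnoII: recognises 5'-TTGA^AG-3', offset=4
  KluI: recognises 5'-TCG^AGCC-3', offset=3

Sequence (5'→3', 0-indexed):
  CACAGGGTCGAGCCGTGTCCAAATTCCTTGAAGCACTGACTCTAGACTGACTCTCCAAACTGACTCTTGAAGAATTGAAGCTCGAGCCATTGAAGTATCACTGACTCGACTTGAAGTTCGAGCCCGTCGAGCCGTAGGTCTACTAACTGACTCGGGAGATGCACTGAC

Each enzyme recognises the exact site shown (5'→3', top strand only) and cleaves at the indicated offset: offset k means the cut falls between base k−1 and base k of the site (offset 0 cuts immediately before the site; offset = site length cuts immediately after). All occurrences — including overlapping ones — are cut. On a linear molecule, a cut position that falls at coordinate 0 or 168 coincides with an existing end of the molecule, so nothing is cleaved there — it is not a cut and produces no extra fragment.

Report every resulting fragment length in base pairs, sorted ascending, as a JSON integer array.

Scan for sites:
  GruX (ACTGACTC, off=6): starts [34, 45, 58, 99, 145] → cuts [40, 51, 64, 105, 151]
  YnoII (TTGAAG, off=4): starts [27, 66, 74, 89, 110] → cuts [31, 70, 78, 93, 114]
  KluI (TCGAGCC, off=3): starts [7, 81, 117, 126] → cuts [10, 84, 120, 129]

All cut coordinates (distinct, sorted): [10, 31, 40, 51, 64, 70, 78, 84, 93, 105, 114, 120, 129, 151]

Fragments:
  [0,10): 10 bp
  [10,31): 21 bp
  [31,40): 9 bp
  [40,51): 11 bp
  [51,64): 13 bp
  [64,70): 6 bp
  [70,78): 8 bp
  [78,84): 6 bp
  [84,93): 9 bp
  [93,105): 12 bp
  [105,114): 9 bp
  [114,120): 6 bp
  [120,129): 9 bp
  [129,151): 22 bp
  [151,168): 17 bp

[6,6,6,8,9,9,9,9,10,11,12,13,17,21,22]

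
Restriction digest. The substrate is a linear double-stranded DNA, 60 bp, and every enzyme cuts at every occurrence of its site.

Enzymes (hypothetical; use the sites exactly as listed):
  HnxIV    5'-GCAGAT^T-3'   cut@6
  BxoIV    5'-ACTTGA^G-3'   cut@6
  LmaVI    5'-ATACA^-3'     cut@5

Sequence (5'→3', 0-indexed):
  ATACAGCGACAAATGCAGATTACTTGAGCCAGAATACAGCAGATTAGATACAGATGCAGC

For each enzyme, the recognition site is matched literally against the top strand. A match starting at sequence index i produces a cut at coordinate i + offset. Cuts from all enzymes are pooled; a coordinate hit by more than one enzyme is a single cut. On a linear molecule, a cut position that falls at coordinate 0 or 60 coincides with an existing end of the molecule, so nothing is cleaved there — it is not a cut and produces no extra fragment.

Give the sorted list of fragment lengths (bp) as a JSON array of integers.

Per-enzyme occurrences:
  HnxIV (GCAGATT, off=6): starts [14, 38] → cuts [20, 44]
  BxoIV (ACTTGAG, off=6): starts [21] → cuts [27]
  LmaVI (ATACA, off=5): starts [0, 33, 47] → cuts [5, 38, 52]

Pooled cuts: [5, 20, 27, 38, 44, 52]

Fragment lengths:
  [0,5): 5 bp
  [5,20): 15 bp
  [20,27): 7 bp
  [27,38): 11 bp
  [38,44): 6 bp
  [44,52): 8 bp
  [52,60): 8 bp

[5,6,7,8,8,11,15]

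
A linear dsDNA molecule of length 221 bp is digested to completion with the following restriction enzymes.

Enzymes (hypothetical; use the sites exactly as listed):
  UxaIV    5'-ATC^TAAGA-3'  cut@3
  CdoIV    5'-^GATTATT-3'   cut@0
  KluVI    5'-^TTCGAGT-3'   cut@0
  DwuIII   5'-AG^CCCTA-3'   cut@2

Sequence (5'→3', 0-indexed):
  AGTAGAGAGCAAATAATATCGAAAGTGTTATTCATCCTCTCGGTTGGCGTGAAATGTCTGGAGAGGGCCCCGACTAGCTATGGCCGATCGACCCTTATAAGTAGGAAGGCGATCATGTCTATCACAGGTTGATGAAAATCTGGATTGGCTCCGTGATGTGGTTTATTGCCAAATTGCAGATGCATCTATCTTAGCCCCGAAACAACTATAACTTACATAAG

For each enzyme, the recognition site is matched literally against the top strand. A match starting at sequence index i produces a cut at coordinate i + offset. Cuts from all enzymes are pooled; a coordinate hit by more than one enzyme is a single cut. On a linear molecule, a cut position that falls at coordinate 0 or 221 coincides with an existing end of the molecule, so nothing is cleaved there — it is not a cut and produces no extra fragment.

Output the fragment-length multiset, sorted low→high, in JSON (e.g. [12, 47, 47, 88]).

[221]

Per-enzyme occurrences:
  UxaIV (ATCTAAGA, off=3): no sites
  CdoIV (GATTATT, off=0): no sites
  KluVI (TTCGAGT, off=0): no sites
  DwuIII (AGCCCTA, off=2): no sites

Pooled cuts: ∅

Fragment lengths:
  no cuts → one linear fragment of 221 bp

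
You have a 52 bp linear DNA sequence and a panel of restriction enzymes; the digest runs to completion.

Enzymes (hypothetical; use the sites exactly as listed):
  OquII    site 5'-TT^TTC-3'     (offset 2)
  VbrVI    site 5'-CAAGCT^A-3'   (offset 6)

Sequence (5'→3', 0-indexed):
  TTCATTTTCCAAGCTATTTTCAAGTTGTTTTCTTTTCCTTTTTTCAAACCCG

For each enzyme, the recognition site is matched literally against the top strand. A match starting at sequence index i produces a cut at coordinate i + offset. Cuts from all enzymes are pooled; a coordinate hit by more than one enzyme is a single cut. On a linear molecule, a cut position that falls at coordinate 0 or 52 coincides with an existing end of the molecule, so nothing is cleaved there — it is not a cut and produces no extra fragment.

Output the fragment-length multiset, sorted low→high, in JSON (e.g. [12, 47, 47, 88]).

Site scan:
  OquII TTTTC/2: at [4, 16, 27, 32, 40] ⇒ [6, 18, 29, 34, 42]
  VbrVI CAAGCTA/6: at [9] ⇒ [15]

All cut coordinates (distinct, sorted): [6, 15, 18, 29, 34, 42]

Fragment lengths:
  [0,6): 6 bp
  [6,15): 9 bp
  [15,18): 3 bp
  [18,29): 11 bp
  [29,34): 5 bp
  [34,42): 8 bp
  [42,52): 10 bp

[3,5,6,8,9,10,11]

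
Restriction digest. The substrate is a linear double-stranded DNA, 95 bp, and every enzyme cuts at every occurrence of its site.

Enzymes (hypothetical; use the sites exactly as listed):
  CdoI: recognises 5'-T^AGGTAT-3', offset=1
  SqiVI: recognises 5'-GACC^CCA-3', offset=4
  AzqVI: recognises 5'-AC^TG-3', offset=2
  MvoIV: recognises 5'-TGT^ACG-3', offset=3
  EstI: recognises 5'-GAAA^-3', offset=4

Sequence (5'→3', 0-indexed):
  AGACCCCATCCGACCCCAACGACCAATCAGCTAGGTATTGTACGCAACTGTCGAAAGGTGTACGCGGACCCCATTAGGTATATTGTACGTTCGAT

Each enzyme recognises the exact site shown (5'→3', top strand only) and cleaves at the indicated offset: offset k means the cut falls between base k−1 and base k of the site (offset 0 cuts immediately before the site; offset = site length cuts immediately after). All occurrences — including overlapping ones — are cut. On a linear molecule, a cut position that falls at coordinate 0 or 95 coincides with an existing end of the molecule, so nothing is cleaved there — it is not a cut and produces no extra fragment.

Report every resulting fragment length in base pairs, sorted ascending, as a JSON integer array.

Site scan:
  CdoI (TAGGTAT, off=1): starts [31, 74] → cuts [32, 75]
  SqiVI (GACCCCA, off=4): starts [1, 11, 66] → cuts [5, 15, 70]
  AzqVI (ACTG, off=2): starts [46] → cuts [48]
  MvoIV (TGTACG, off=3): starts [38, 58, 83] → cuts [41, 61, 86]
  EstI (GAAA, off=4): starts [52] → cuts [56]

Pooled cuts: [5, 15, 32, 41, 48, 56, 61, 70, 75, 86]

Fragments:
  [0,5): 5 bp
  [5,15): 10 bp
  [15,32): 17 bp
  [32,41): 9 bp
  [41,48): 7 bp
  [48,56): 8 bp
  [56,61): 5 bp
  [61,70): 9 bp
  [70,75): 5 bp
  [75,86): 11 bp
  [86,95): 9 bp

[5,5,5,7,8,9,9,9,10,11,17]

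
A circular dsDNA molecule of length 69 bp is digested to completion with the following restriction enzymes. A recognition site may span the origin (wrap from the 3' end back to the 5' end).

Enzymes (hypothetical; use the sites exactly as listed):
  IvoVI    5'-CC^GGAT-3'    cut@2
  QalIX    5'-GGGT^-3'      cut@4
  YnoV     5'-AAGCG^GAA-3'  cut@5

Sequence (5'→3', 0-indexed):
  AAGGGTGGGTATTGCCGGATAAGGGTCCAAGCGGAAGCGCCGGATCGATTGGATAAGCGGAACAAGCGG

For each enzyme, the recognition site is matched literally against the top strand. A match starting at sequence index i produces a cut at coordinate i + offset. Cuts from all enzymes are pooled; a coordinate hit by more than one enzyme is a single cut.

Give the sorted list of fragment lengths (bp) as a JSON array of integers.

[4,6,7,7,8,9,10,18]

Per-enzyme occurrences:
  IvoVI (CCGGAT, off=2): starts [14, 39] → cuts [16, 41]
  QalIX (GGGT, off=4): starts [2, 6, 22] → cuts [6, 10, 26]
  YnoV (AAGCGGAA, off=5): starts [28, 54, 63] → cuts [33, 59, 68]

Pooled cuts: [6, 10, 16, 26, 33, 41, 59, 68]

Fragments:
  6→10: 4 bp
  10→16: 6 bp
  16→26: 10 bp
  26→33: 7 bp
  33→41: 8 bp
  41→59: 18 bp
  59→68: 9 bp
  68→6 (wrap): 69-68+6 = 7 bp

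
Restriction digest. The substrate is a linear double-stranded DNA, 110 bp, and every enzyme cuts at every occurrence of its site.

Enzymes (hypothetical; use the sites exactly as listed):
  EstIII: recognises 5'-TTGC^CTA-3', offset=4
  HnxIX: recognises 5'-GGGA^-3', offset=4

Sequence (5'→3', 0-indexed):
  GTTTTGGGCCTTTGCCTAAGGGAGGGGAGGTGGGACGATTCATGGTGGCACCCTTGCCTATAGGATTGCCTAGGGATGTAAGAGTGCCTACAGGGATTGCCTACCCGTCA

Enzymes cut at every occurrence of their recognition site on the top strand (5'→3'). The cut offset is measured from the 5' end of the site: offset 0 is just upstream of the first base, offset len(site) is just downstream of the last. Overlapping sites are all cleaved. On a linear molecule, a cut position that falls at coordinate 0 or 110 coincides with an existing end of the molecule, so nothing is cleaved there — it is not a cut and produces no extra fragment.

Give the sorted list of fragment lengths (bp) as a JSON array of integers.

[4,5,7,7,8,10,12,15,20,22]

Per-enzyme occurrences:
  EstIII (TTGCCTA, off=4): starts [11, 53, 65, 96] → cuts [15, 57, 69, 100]
  HnxIX (GGGA, off=4): starts [19, 24, 31, 72, 92] → cuts [23, 28, 35, 76, 96]

Pooled cuts: [15, 23, 28, 35, 57, 69, 76, 96, 100]

Fragment lengths:
  [0,15): 15 bp
  [15,23): 8 bp
  [23,28): 5 bp
  [28,35): 7 bp
  [35,57): 22 bp
  [57,69): 12 bp
  [69,76): 7 bp
  [76,96): 20 bp
  [96,100): 4 bp
  [100,110): 10 bp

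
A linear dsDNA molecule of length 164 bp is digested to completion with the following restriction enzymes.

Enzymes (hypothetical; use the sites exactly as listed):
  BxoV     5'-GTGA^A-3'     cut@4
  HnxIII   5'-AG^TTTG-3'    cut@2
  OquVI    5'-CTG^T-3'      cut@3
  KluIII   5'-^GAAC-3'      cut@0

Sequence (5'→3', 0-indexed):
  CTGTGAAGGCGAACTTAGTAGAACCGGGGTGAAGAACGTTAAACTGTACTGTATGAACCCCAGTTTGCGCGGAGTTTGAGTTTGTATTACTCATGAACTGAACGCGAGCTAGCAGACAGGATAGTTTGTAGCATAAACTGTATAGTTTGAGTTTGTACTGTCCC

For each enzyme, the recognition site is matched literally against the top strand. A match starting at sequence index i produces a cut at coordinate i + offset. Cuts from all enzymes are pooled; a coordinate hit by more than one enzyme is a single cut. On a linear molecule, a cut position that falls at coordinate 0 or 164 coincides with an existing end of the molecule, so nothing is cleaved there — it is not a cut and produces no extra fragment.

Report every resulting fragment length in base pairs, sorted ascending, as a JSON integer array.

Per-enzyme occurrences:
  BxoV GTGAA/4: at [2, 28] ⇒ [6, 32]
  HnxIII AGTTTG/2: at [61, 72, 78, 122, 143, 149] ⇒ [63, 74, 80, 124, 145, 151]
  OquVI CTGT/3: at [0, 43, 48, 137, 157] ⇒ [3, 46, 51, 140, 160]
  KluIII GAAC/0: at [10, 20, 33, 54, 94, 99] ⇒ [10, 20, 33, 54, 94, 99]

All cut coordinates (distinct, sorted): [3, 6, 10, 20, 32, 33, 46, 51, 54, 63, 74, 80, 94, 99, 124, 140, 145, 151, 160]

Fragment lengths:
  [0,3): 3 bp
  [3,6): 3 bp
  [6,10): 4 bp
  [10,20): 10 bp
  [20,32): 12 bp
  [32,33): 1 bp
  [33,46): 13 bp
  [46,51): 5 bp
  [51,54): 3 bp
  [54,63): 9 bp
  [63,74): 11 bp
  [74,80): 6 bp
  [80,94): 14 bp
  [94,99): 5 bp
  [99,124): 25 bp
  [124,140): 16 bp
  [140,145): 5 bp
  [145,151): 6 bp
  [151,160): 9 bp
  [160,164): 4 bp

[1,3,3,3,4,4,5,5,5,6,6,9,9,10,11,12,13,14,16,25]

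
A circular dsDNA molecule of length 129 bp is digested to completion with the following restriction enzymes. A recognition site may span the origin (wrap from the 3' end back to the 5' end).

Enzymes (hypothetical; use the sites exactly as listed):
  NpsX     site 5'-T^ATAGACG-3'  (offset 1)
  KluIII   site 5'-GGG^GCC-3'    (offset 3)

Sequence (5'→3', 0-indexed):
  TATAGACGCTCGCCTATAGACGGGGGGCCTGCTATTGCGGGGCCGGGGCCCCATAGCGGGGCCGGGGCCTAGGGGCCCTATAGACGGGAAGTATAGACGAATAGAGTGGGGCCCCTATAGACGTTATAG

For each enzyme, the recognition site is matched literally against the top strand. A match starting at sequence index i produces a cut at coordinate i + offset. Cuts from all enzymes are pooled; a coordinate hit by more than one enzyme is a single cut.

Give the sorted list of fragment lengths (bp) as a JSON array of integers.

[5,6,6,6,8,11,13,13,14,14,15,18]

Site scan:
  NpsX TATAGACG/1: at [0, 14, 78, 91, 115] ⇒ [1, 15, 79, 92, 116]
  KluIII GGGGCC/3: at [23, 38, 44, 57, 63, 71, 107] ⇒ [26, 41, 47, 60, 66, 74, 110]

All cut coordinates (distinct, sorted): [1, 15, 26, 41, 47, 60, 66, 74, 79, 92, 110, 116]

Fragment lengths:
  1→15: 14 bp
  15→26: 11 bp
  26→41: 15 bp
  41→47: 6 bp
  47→60: 13 bp
  60→66: 6 bp
  66→74: 8 bp
  74→79: 5 bp
  79→92: 13 bp
  92→110: 18 bp
  110→116: 6 bp
  116→1 (wrap): 129-116+1 = 14 bp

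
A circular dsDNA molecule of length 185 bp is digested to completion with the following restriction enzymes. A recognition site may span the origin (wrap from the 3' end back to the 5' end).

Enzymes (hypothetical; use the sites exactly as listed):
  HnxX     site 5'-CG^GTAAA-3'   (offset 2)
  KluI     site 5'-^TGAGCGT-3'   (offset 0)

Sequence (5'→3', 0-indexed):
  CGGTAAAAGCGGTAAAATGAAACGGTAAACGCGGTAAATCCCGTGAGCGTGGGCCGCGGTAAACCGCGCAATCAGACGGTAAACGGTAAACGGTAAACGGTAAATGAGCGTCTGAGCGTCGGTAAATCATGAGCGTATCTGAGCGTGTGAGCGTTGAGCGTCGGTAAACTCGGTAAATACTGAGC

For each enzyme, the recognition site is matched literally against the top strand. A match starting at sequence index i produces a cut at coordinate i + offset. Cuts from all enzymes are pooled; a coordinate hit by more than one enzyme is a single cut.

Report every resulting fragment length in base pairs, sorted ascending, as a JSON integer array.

[5,7,7,7,7,8,8,8,9,9,9,9,9,10,10,13,15,15,20]

Per-enzyme occurrences:
  HnxX (CGGTAAA, off=2): starts [0, 9, 22, 31, 56, 76, 83, 90, 97, 119, 161, 170] → cuts [2, 11, 24, 33, 58, 78, 85, 92, 99, 121, 163, 172]
  KluI (TGAGCGT, off=0): starts [43, 104, 112, 129, 139, 147, 154] → cuts [43, 104, 112, 129, 139, 147, 154]

Pooled cuts: [2, 11, 24, 33, 43, 58, 78, 85, 92, 99, 104, 112, 121, 129, 139, 147, 154, 163, 172]

Fragments:
  2→11: 9 bp
  11→24: 13 bp
  24→33: 9 bp
  33→43: 10 bp
  43→58: 15 bp
  58→78: 20 bp
  78→85: 7 bp
  85→92: 7 bp
  92→99: 7 bp
  99→104: 5 bp
  104→112: 8 bp
  112→121: 9 bp
  121→129: 8 bp
  129→139: 10 bp
  139→147: 8 bp
  147→154: 7 bp
  154→163: 9 bp
  163→172: 9 bp
  172→2 (wrap): 185-172+2 = 15 bp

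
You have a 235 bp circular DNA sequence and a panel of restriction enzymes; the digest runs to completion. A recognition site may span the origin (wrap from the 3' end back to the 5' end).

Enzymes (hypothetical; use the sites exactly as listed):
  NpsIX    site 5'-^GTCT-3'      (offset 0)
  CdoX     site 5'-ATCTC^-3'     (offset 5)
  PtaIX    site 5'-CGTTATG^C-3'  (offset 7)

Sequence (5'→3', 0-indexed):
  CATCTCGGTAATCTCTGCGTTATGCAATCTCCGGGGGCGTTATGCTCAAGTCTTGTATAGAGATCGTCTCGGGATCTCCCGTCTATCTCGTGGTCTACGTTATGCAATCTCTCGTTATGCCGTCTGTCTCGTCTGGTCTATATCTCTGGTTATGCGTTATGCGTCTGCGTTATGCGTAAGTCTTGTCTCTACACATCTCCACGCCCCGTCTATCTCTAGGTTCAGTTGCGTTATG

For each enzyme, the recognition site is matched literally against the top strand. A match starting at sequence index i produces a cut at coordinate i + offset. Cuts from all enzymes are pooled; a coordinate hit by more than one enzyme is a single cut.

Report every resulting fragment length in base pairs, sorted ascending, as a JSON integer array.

[1,2,2,3,4,5,5,5,5,5,6,7,7,8,8,9,9,9,9,11,12,12,13,13,15,15,16,19]

Scan for sites:
  NpsIX (GTCT, off=0): starts [49, 65, 80, 92, 121, 125, 130, 135, 162, 179, 184, 207] → cuts [49, 65, 80, 92, 121, 125, 130, 135, 162, 179, 184, 207]
  CdoX (ATCTC, off=5): starts [1, 10, 26, 73, 84, 106, 141, 194, 211] → cuts [6, 15, 31, 78, 89, 111, 146, 199, 216]
  PtaIX (CGTTATGC, off=7): starts [17, 37, 97, 112, 154, 167, 228] → cuts [0, 24, 44, 104, 119, 161, 174]

Pooled cuts: [0, 6, 15, 24, 31, 44, 49, 65, 78, 80, 89, 92, 104, 111, 119, 121, 125, 130, 135, 146, 161, 162, 174, 179, 184, 199, 207, 216]

Fragment lengths:
  0→6: 6 bp
  6→15: 9 bp
  15→24: 9 bp
  24→31: 7 bp
  31→44: 13 bp
  44→49: 5 bp
  49→65: 16 bp
  65→78: 13 bp
  78→80: 2 bp
  80→89: 9 bp
  89→92: 3 bp
  92→104: 12 bp
  104→111: 7 bp
  111→119: 8 bp
  119→121: 2 bp
  121→125: 4 bp
  125→130: 5 bp
  130→135: 5 bp
  135→146: 11 bp
  146→161: 15 bp
  161→162: 1 bp
  162→174: 12 bp
  174→179: 5 bp
  179→184: 5 bp
  184→199: 15 bp
  199→207: 8 bp
  207→216: 9 bp
  216→0 (wrap): 235-216+0 = 19 bp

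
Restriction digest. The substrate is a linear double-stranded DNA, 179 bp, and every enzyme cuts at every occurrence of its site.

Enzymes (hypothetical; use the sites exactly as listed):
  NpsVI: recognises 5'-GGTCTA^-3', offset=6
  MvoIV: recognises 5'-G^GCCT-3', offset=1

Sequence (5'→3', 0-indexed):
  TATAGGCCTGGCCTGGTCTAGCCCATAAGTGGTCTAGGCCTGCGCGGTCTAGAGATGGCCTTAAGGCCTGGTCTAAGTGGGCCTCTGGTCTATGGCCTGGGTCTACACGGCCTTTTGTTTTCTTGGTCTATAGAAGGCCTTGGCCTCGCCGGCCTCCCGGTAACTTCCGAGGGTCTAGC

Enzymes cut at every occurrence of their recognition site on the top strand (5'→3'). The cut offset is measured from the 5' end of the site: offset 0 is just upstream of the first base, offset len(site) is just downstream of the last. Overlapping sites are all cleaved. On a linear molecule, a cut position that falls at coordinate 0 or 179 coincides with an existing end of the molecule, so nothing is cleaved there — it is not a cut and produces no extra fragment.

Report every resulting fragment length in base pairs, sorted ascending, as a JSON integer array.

Site scan:
  NpsVI GGTCTA/6: at [14, 30, 45, 69, 86, 99, 124, 171] ⇒ [20, 36, 51, 75, 92, 105, 130, 177]
  MvoIV GGCCT/1: at [4, 9, 36, 56, 64, 79, 93, 108, 135, 141, 150] ⇒ [5, 10, 37, 57, 65, 80, 94, 109, 136, 142, 151]

Pooled cuts: [5, 10, 20, 36, 37, 51, 57, 65, 75, 80, 92, 94, 105, 109, 130, 136, 142, 151, 177]

Fragments:
  [0,5): 5 bp
  [5,10): 5 bp
  [10,20): 10 bp
  [20,36): 16 bp
  [36,37): 1 bp
  [37,51): 14 bp
  [51,57): 6 bp
  [57,65): 8 bp
  [65,75): 10 bp
  [75,80): 5 bp
  [80,92): 12 bp
  [92,94): 2 bp
  [94,105): 11 bp
  [105,109): 4 bp
  [109,130): 21 bp
  [130,136): 6 bp
  [136,142): 6 bp
  [142,151): 9 bp
  [151,177): 26 bp
  [177,179): 2 bp

[1,2,2,4,5,5,5,6,6,6,8,9,10,10,11,12,14,16,21,26]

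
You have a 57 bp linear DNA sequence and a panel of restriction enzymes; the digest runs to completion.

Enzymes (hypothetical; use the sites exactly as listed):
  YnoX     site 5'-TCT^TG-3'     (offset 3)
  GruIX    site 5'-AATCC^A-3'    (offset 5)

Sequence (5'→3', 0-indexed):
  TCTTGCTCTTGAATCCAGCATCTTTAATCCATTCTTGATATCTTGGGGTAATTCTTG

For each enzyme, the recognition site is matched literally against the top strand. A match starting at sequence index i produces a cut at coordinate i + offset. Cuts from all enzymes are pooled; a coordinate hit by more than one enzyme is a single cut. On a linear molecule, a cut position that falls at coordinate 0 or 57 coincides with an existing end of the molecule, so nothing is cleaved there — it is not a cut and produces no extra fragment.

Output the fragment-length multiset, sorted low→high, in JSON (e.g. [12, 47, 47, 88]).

[2,3,5,6,7,8,12,14]

Per-enzyme occurrences:
  YnoX TCTTG/3: at [0, 6, 32, 40, 52] ⇒ [3, 9, 35, 43, 55]
  GruIX AATCCA/5: at [11, 25] ⇒ [16, 30]

Pooled cuts: [3, 9, 16, 30, 35, 43, 55]

Fragment lengths:
  [0,3): 3 bp
  [3,9): 6 bp
  [9,16): 7 bp
  [16,30): 14 bp
  [30,35): 5 bp
  [35,43): 8 bp
  [43,55): 12 bp
  [55,57): 2 bp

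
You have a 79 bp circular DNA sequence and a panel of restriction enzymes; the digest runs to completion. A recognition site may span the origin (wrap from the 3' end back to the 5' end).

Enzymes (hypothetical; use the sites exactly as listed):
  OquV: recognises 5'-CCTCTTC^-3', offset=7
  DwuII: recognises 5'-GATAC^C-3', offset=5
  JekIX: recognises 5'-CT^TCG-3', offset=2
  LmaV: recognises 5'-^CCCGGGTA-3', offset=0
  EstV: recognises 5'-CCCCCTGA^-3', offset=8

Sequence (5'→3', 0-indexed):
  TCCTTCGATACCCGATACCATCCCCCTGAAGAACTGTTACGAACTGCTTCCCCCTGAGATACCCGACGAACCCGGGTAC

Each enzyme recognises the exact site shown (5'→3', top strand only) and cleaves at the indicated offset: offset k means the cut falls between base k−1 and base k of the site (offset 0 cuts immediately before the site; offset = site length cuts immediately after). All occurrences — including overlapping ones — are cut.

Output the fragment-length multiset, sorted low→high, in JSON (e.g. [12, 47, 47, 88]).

Scan for sites:
  OquV (CCTCTTC, off=7): no sites
  DwuII GATACC/5: at [6, 13, 57] ⇒ [11, 18, 62]
  JekIX CTTCG/2: at [2] ⇒ [4]
  LmaV CCCGGGTA/0: at [70] ⇒ [70]
  EstV CCCCCTGA/8: at [21, 49] ⇒ [29, 57]

Pooled cuts: [4, 11, 18, 29, 57, 62, 70]

Fragments:
  4→11: 7 bp
  11→18: 7 bp
  18→29: 11 bp
  29→57: 28 bp
  57→62: 5 bp
  62→70: 8 bp
  70→4 (wrap): 79-70+4 = 13 bp

[5,7,7,8,11,13,28]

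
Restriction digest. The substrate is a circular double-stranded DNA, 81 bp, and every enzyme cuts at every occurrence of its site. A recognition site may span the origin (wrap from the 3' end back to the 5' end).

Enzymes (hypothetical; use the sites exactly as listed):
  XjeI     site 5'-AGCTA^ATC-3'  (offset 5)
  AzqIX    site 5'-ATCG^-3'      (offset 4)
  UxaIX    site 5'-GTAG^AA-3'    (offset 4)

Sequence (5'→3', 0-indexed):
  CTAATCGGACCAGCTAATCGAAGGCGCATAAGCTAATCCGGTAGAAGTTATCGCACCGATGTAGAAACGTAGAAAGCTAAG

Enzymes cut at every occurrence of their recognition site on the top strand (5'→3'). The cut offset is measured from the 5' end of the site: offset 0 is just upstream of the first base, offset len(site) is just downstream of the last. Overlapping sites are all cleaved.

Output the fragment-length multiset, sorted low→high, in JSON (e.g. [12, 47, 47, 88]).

[4,4,8,9,9,9,11,12,15]

Site scan:
  XjeI (AGCTAATC, off=5): starts [11, 30, 79] → cuts [3, 16, 35]
  AzqIX (ATCG, off=4): starts [3, 16, 49] → cuts [7, 20, 53]
  UxaIX (GTAGAA, off=4): starts [40, 60, 68] → cuts [44, 64, 72]

Pooled cuts: [3, 7, 16, 20, 35, 44, 53, 64, 72]

Fragments:
  3→7: 4 bp
  7→16: 9 bp
  16→20: 4 bp
  20→35: 15 bp
  35→44: 9 bp
  44→53: 9 bp
  53→64: 11 bp
  64→72: 8 bp
  72→3 (wrap): 81-72+3 = 12 bp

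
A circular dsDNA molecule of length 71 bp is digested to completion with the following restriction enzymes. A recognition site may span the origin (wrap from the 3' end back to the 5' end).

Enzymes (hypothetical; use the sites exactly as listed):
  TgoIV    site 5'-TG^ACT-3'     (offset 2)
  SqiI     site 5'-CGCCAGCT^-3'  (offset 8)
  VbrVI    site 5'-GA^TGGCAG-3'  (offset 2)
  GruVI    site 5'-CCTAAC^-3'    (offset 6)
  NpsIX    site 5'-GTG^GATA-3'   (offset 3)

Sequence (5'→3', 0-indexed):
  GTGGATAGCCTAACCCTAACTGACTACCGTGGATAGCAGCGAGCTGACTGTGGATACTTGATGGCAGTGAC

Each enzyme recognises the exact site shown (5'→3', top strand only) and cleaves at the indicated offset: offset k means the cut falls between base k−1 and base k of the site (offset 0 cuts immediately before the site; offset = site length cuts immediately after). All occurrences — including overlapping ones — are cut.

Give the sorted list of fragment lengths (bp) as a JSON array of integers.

[2,6,6,9,9,11,13,15]

Site scan:
  TgoIV TGACT/2: at [20, 44] ⇒ [22, 46]
  SqiI (CGCCAGCT, off=8): no sites
  VbrVI GATGGCAG/2: at [59] ⇒ [61]
  GruVI CCTAAC/6: at [8, 14] ⇒ [14, 20]
  NpsIX GTGGATA/3: at [0, 28, 49] ⇒ [3, 31, 52]

Pooled cuts: [3, 14, 20, 22, 31, 46, 52, 61]

Fragment lengths:
  3→14: 11 bp
  14→20: 6 bp
  20→22: 2 bp
  22→31: 9 bp
  31→46: 15 bp
  46→52: 6 bp
  52→61: 9 bp
  61→3 (wrap): 71-61+3 = 13 bp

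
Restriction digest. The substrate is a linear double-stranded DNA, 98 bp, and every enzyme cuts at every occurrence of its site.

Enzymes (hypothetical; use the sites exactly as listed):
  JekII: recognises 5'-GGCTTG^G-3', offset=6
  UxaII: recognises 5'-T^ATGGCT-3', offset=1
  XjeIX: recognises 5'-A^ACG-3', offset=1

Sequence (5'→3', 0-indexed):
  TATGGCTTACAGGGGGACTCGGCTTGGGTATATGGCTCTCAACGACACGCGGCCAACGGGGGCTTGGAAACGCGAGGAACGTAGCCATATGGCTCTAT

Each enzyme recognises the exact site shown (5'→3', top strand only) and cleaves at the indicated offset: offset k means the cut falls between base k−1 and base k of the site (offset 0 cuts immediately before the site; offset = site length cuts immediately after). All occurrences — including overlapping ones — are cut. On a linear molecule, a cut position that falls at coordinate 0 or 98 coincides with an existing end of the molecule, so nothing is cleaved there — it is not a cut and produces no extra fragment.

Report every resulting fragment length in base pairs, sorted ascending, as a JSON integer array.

[1,3,5,9,10,10,10,11,14,25]

Per-enzyme occurrences:
  JekII GGCTTGG/6: at [20, 60] ⇒ [26, 66]
  UxaII TATGGCT/1: at [0, 30, 87] ⇒ [1, 31, 88]
  XjeIX AACG/1: at [40, 54, 68, 77] ⇒ [41, 55, 69, 78]

Pooled cuts: [1, 26, 31, 41, 55, 66, 69, 78, 88]

Fragments:
  [0,1): 1 bp
  [1,26): 25 bp
  [26,31): 5 bp
  [31,41): 10 bp
  [41,55): 14 bp
  [55,66): 11 bp
  [66,69): 3 bp
  [69,78): 9 bp
  [78,88): 10 bp
  [88,98): 10 bp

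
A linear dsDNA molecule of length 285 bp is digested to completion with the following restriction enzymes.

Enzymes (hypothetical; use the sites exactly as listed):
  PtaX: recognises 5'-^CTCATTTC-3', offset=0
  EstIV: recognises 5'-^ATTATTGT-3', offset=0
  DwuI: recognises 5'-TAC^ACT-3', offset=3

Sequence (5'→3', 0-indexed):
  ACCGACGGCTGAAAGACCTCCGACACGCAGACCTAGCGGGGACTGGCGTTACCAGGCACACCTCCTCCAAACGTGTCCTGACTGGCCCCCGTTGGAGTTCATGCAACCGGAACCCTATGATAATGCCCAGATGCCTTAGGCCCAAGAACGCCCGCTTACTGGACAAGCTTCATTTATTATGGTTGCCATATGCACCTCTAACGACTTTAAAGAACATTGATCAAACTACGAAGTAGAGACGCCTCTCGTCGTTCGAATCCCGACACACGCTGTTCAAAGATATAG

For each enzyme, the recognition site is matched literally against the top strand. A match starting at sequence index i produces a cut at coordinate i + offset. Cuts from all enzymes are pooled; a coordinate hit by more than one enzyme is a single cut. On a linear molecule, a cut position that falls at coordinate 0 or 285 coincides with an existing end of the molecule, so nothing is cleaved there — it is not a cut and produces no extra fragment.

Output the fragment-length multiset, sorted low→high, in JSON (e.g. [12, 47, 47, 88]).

Scan for sites:
  PtaX (CTCATTTC, off=0): no sites
  EstIV (ATTATTGT, off=0): no sites
  DwuI (TACACT, off=3): no sites

Pooled cuts: ∅

Fragment lengths:
  no cuts → one linear fragment of 285 bp

[285]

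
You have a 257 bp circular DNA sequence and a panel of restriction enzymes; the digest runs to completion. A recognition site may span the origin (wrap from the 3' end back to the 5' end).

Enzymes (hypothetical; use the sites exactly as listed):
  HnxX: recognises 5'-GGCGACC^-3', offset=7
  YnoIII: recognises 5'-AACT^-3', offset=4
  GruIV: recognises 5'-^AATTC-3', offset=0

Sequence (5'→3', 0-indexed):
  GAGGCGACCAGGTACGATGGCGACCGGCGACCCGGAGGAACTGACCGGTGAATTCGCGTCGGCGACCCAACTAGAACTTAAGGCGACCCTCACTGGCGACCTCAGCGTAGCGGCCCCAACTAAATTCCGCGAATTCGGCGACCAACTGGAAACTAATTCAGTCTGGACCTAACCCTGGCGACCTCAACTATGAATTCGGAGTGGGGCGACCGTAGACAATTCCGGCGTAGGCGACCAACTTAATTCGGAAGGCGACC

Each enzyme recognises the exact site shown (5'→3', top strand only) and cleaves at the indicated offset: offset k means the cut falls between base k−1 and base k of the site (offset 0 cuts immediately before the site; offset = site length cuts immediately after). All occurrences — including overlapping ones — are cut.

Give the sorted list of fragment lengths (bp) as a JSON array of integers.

[1,1,3,4,4,5,6,6,6,7,7,8,9,9,10,10,12,13,16,16,17,19,19,20,29]

Site scan:
  HnxX GGCGACC/7: at [2, 18, 25, 60, 81, 94, 136, 176, 204, 229, 250] ⇒ [0, 9, 25, 32, 67, 88, 101, 143, 183, 211, 236]
  YnoIII AACT/4: at [38, 68, 74, 117, 143, 150, 185, 236] ⇒ [42, 72, 78, 121, 147, 154, 189, 240]
  GruIV AATTC/0: at [50, 122, 131, 154, 192, 217, 241] ⇒ [50, 122, 131, 154, 192, 217, 241]

Pooled cuts: [0, 9, 25, 32, 42, 50, 67, 72, 78, 88, 101, 121, 122, 131, 143, 147, 154, 183, 189, 192, 211, 217, 236, 240, 241]

Fragment lengths:
  0→9: 9 bp
  9→25: 16 bp
  25→32: 7 bp
  32→42: 10 bp
  42→50: 8 bp
  50→67: 17 bp
  67→72: 5 bp
  72→78: 6 bp
  78→88: 10 bp
  88→101: 13 bp
  101→121: 20 bp
  121→122: 1 bp
  122→131: 9 bp
  131→143: 12 bp
  143→147: 4 bp
  147→154: 7 bp
  154→183: 29 bp
  183→189: 6 bp
  189→192: 3 bp
  192→211: 19 bp
  211→217: 6 bp
  217→236: 19 bp
  236→240: 4 bp
  240→241: 1 bp
  241→0 (wrap): 257-241+0 = 16 bp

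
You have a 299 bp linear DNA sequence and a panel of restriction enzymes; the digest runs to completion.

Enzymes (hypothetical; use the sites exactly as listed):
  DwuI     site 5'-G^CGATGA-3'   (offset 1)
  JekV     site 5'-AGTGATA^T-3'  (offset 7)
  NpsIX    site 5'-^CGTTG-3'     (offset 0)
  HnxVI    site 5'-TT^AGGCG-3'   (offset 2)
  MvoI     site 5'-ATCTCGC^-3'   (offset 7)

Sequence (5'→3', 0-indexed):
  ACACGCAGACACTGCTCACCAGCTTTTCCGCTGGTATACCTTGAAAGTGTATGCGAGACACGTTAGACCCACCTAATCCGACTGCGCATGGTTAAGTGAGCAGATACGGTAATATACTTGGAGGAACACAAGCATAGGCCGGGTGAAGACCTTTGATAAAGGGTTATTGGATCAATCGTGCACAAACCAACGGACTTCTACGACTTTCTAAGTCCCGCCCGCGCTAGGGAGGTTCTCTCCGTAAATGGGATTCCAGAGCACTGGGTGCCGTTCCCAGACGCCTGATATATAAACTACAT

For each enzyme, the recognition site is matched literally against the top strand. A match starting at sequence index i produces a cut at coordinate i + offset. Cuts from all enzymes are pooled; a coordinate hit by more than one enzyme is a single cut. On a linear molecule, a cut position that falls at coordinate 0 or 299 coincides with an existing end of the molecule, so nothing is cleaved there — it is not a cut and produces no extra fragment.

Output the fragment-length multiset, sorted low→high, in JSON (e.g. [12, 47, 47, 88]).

[299]

Scan for sites:
  DwuI (GCGATGA, off=1): no sites
  JekV (AGTGATAT, off=7): no sites
  NpsIX (CGTTG, off=0): no sites
  HnxVI (TTAGGCG, off=2): no sites
  MvoI (ATCTCGC, off=7): no sites

All cut coordinates (distinct, sorted): ∅

Fragments:
  no cuts → one linear fragment of 299 bp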